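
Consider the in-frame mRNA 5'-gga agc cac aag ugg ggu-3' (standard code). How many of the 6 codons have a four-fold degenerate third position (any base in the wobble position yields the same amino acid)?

2

Codon 1 GGA (Gly): third position 4-fold.
Codon 2 AGC (Ser): third position 2-fold.
Codon 3 CAC (His): third position 2-fold.
Codon 4 AAG (Lys): third position 2-fold.
Codon 5 UGG (Trp): third position 1-fold.
Codon 6 GGU (Gly): third position 4-fold.
Four-fold degenerate third positions: 2.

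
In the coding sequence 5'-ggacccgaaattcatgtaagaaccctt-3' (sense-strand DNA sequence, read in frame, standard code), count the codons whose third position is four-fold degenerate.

Codon 1 GGA (Gly): third position 4-fold.
Codon 2 CCC (Pro): third position 4-fold.
Codon 3 GAA (Glu): third position 2-fold.
Codon 4 ATT (Ile): third position 3-fold.
Codon 5 CAT (His): third position 2-fold.
Codon 6 GTA (Val): third position 4-fold.
Codon 7 AGA (Arg): third position 2-fold.
Codon 8 ACC (Thr): third position 4-fold.
Codon 9 CTT (Leu): third position 4-fold.
Four-fold degenerate third positions: 5.

5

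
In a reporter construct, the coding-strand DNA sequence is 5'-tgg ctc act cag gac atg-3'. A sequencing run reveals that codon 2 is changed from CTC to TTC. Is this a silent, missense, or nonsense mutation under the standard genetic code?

missense

Position 4 falls in codon 2: CTC → Leu.
After the substitution the codon is TTC → Phe.
Leu ≠ Phe, so this is a missense mutation.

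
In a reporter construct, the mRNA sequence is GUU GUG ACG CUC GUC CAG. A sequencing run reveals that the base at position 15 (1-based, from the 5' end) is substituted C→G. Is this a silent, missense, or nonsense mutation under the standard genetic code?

Position 15 falls in codon 5: GUC → Val.
After the substitution the codon is GUG → Val.
Both encode Val, so the change is synonymous.

silent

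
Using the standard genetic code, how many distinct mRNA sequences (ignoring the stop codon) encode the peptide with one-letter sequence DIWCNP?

96

Asp: 2 codons.
Ile: 3 codons.
Trp: 1 codon.
Cys: 2 codons.
Asn: 2 codons.
Pro: 4 codons.
2 × 3 × 1 × 2 × 2 × 4 = 96.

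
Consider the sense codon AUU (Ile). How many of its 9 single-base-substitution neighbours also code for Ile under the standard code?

2

Position 1: none → 0 synonymous.
Position 2: none → 0 synonymous.
Position 3: AUC, AUA → 2 synonymous.
Total: 0 + 0 + 2 = 2.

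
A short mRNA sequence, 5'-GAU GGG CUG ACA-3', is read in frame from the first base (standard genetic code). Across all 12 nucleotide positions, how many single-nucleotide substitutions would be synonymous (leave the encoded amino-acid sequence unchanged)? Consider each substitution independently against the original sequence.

11

Codon 1 (GAU, Asp): 1 synonymous substitution.
Codon 2 (GGG, Gly): 3 synonymous substitutions.
Codon 3 (CUG, Leu): 4 synonymous substitutions.
Codon 4 (ACA, Thr): 3 synonymous substitutions.
Total: 1 + 3 + 4 + 3 = 11.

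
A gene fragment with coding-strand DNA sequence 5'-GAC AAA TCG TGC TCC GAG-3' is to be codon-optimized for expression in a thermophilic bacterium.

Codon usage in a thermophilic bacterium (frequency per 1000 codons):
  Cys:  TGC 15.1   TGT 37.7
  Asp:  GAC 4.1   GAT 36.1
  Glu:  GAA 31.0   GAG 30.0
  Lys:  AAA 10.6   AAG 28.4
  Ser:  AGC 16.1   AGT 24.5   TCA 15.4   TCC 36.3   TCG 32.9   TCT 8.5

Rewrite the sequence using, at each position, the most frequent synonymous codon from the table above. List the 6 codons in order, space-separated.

Codon 1 (Asp): best is GAT at 36.1.
Codon 2 (Lys): best is AAG at 28.4.
Codon 3 (Ser): best is TCC at 36.3.
Codon 4 (Cys): best is TGT at 37.7.
Codon 5 (Ser): best is TCC at 36.3.
Codon 6 (Glu): best is GAA at 31.0.

GAT AAG TCC TGT TCC GAA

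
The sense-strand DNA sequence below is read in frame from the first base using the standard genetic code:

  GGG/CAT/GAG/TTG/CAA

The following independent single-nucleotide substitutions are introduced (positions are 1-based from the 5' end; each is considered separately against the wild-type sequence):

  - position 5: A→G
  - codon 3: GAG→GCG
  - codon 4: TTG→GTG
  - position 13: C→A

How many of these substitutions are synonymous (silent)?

Codon 2: CAT (His) → CGT (Arg) — missense.
Codon 3: GAG (Glu) → GCG (Ala) — missense.
Codon 4: TTG (Leu) → GTG (Val) — missense.
Codon 5: CAA (Gln) → AAA (Lys) — missense.
Synonymous: 0 of 4.

0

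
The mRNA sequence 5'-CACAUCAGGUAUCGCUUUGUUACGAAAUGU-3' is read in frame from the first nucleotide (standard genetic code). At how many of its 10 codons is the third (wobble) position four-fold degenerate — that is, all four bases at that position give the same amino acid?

Codon 1 CAC (His): third position 2-fold.
Codon 2 AUC (Ile): third position 3-fold.
Codon 3 AGG (Arg): third position 2-fold.
Codon 4 UAU (Tyr): third position 2-fold.
Codon 5 CGC (Arg): third position 4-fold.
Codon 6 UUU (Phe): third position 2-fold.
Codon 7 GUU (Val): third position 4-fold.
Codon 8 ACG (Thr): third position 4-fold.
Codon 9 AAA (Lys): third position 2-fold.
Codon 10 UGU (Cys): third position 2-fold.
Four-fold degenerate third positions: 3.

3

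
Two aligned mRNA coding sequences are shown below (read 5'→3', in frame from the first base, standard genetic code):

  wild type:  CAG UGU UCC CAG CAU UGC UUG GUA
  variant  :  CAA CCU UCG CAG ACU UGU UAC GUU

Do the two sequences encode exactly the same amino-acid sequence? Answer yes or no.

Codon 1: CAG Gln / CAA Gln — synonymous.
Codon 2: UGU Cys / CCU Pro — nonsynonymous.
Codon 3: UCC Ser / UCG Ser — synonymous.
Codon 4: CAG Gln / CAG Gln — identical.
Codon 5: CAU His / ACU Thr — nonsynonymous.
Codon 6: UGC Cys / UGU Cys — synonymous.
Codon 7: UUG Leu / UAC Tyr — nonsynonymous.
Codon 8: GUA Val / GUU Val — synonymous.
Nonsynonymous differences: 3 → different protein.

no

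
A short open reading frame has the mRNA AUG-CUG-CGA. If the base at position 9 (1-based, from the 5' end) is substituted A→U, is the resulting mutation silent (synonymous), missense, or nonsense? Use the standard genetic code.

silent

Position 9 falls in codon 3: CGA → Arg.
After the substitution the codon is CGU → Arg.
Both encode Arg, so the change is synonymous.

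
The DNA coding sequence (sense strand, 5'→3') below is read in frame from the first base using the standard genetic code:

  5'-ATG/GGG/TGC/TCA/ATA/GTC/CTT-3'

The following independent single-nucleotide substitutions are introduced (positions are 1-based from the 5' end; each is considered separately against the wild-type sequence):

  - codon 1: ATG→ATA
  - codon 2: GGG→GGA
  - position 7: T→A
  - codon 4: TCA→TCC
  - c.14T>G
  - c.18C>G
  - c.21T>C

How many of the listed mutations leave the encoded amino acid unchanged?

Codon 1: ATG (Met) → ATA (Ile) — missense.
Codon 2: GGG (Gly) → GGA (Gly) — synonymous.
Codon 3: TGC (Cys) → AGC (Ser) — missense.
Codon 4: TCA (Ser) → TCC (Ser) — synonymous.
Codon 5: ATA (Ile) → AGA (Arg) — missense.
Codon 6: GTC (Val) → GTG (Val) — synonymous.
Codon 7: CTT (Leu) → CTC (Leu) — synonymous.
Synonymous: 4 of 7.

4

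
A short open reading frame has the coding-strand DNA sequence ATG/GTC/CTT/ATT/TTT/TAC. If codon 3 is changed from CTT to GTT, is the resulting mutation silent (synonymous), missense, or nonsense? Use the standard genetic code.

missense

Position 7 falls in codon 3: CTT → Leu.
After the substitution the codon is GTT → Val.
Leu ≠ Val, so this is a missense mutation.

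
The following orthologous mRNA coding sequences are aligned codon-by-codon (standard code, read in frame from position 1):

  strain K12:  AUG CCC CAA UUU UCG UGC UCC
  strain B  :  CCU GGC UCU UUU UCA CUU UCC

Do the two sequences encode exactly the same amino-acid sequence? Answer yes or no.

no

Codon 1: AUG Met / CCU Pro — nonsynonymous.
Codon 2: CCC Pro / GGC Gly — nonsynonymous.
Codon 3: CAA Gln / UCU Ser — nonsynonymous.
Codon 4: UUU Phe / UUU Phe — identical.
Codon 5: UCG Ser / UCA Ser — synonymous.
Codon 6: UGC Cys / CUU Leu — nonsynonymous.
Codon 7: UCC Ser / UCC Ser — identical.
Nonsynonymous differences: 4 → different protein.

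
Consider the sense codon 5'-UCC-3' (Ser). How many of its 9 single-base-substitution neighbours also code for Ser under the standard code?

3

Position 1: none → 0 synonymous.
Position 2: none → 0 synonymous.
Position 3: UCU, UCA, UCG → 3 synonymous.
Total: 0 + 0 + 3 = 3.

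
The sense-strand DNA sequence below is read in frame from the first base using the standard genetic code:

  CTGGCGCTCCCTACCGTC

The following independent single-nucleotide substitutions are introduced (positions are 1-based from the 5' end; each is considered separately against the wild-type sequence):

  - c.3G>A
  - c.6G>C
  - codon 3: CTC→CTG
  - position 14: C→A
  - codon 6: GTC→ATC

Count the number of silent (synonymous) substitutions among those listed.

Codon 1: CTG (Leu) → CTA (Leu) — synonymous.
Codon 2: GCG (Ala) → GCC (Ala) — synonymous.
Codon 3: CTC (Leu) → CTG (Leu) — synonymous.
Codon 5: ACC (Thr) → AAC (Asn) — missense.
Codon 6: GTC (Val) → ATC (Ile) — missense.
Synonymous: 3 of 5.

3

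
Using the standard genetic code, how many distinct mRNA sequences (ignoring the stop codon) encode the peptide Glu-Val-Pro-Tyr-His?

128

Glu: 2 codons.
Val: 4 codons.
Pro: 4 codons.
Tyr: 2 codons.
His: 2 codons.
2 × 4 × 4 × 2 × 2 = 128.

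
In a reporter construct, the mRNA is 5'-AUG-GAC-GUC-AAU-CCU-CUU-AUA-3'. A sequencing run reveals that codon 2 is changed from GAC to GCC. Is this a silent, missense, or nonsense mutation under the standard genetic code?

Position 5 falls in codon 2: GAC → Asp.
After the substitution the codon is GCC → Ala.
Asp ≠ Ala, so this is a missense mutation.

missense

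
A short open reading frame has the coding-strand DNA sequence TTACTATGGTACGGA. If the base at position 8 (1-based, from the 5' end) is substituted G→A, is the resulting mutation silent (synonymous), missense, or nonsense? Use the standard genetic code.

Position 8 falls in codon 3: TGG → Trp.
After the substitution the codon is TAG → Stop.
The new codon is a stop codon, so this is a nonsense mutation.

nonsense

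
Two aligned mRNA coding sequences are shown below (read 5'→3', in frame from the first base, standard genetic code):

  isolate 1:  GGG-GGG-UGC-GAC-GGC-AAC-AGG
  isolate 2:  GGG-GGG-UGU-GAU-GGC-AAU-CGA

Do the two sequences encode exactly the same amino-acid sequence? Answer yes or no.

Codon 1: GGG Gly / GGG Gly — identical.
Codon 2: GGG Gly / GGG Gly — identical.
Codon 3: UGC Cys / UGU Cys — synonymous.
Codon 4: GAC Asp / GAU Asp — synonymous.
Codon 5: GGC Gly / GGC Gly — identical.
Codon 6: AAC Asn / AAU Asn — synonymous.
Codon 7: AGG Arg / CGA Arg — synonymous.
Nonsynonymous differences: 0 → same protein.

yes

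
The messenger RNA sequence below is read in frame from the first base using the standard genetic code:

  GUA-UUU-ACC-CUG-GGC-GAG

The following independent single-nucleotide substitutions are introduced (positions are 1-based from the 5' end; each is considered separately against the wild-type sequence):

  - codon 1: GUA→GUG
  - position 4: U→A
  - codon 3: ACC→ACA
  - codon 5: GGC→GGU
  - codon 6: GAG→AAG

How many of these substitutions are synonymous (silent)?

Codon 1: GUA (Val) → GUG (Val) — synonymous.
Codon 2: UUU (Phe) → AUU (Ile) — missense.
Codon 3: ACC (Thr) → ACA (Thr) — synonymous.
Codon 5: GGC (Gly) → GGU (Gly) — synonymous.
Codon 6: GAG (Glu) → AAG (Lys) — missense.
Synonymous: 3 of 5.

3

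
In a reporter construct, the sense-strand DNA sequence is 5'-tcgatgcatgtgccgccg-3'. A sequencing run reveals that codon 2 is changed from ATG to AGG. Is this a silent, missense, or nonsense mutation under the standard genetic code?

Position 5 falls in codon 2: ATG → Met.
After the substitution the codon is AGG → Arg.
Met ≠ Arg, so this is a missense mutation.

missense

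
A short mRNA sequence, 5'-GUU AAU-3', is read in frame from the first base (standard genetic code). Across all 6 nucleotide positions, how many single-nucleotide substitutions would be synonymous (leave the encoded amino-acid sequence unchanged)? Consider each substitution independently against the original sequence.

4

Codon 1 (GUU, Val): 3 synonymous substitutions.
Codon 2 (AAU, Asn): 1 synonymous substitution.
Total: 3 + 1 = 4.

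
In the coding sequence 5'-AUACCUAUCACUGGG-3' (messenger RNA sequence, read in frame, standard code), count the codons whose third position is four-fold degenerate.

Codon 1 AUA (Ile): third position 3-fold.
Codon 2 CCU (Pro): third position 4-fold.
Codon 3 AUC (Ile): third position 3-fold.
Codon 4 ACU (Thr): third position 4-fold.
Codon 5 GGG (Gly): third position 4-fold.
Four-fold degenerate third positions: 3.

3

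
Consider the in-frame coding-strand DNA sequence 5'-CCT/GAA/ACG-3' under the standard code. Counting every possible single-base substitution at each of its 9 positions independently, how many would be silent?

Codon 1 (CCT, Pro): 3 synonymous substitutions.
Codon 2 (GAA, Glu): 1 synonymous substitution.
Codon 3 (ACG, Thr): 3 synonymous substitutions.
Total: 3 + 1 + 3 = 7.

7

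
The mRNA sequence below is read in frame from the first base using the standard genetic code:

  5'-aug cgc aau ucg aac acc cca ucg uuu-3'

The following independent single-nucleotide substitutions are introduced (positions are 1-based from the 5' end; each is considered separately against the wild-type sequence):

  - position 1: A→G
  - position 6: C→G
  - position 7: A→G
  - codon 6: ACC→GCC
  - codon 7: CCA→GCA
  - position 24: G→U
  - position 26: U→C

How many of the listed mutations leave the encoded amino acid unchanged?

2

Codon 1: AUG (Met) → GUG (Val) — missense.
Codon 2: CGC (Arg) → CGG (Arg) — synonymous.
Codon 3: AAU (Asn) → GAU (Asp) — missense.
Codon 6: ACC (Thr) → GCC (Ala) — missense.
Codon 7: CCA (Pro) → GCA (Ala) — missense.
Codon 8: UCG (Ser) → UCU (Ser) — synonymous.
Codon 9: UUU (Phe) → UCU (Ser) — missense.
Synonymous: 2 of 7.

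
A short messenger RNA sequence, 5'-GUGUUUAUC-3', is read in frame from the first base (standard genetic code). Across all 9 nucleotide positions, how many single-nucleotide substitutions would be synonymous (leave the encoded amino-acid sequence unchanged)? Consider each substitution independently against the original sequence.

6

Codon 1 (GUG, Val): 3 synonymous substitutions.
Codon 2 (UUU, Phe): 1 synonymous substitution.
Codon 3 (AUC, Ile): 2 synonymous substitutions.
Total: 3 + 1 + 2 = 6.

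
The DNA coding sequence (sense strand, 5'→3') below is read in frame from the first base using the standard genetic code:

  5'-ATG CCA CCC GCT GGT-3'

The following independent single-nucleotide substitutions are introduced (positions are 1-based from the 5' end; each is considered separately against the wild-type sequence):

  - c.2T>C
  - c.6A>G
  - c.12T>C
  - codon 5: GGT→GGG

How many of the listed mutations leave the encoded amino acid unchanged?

Codon 1: ATG (Met) → ACG (Thr) — missense.
Codon 2: CCA (Pro) → CCG (Pro) — synonymous.
Codon 4: GCT (Ala) → GCC (Ala) — synonymous.
Codon 5: GGT (Gly) → GGG (Gly) — synonymous.
Synonymous: 3 of 4.

3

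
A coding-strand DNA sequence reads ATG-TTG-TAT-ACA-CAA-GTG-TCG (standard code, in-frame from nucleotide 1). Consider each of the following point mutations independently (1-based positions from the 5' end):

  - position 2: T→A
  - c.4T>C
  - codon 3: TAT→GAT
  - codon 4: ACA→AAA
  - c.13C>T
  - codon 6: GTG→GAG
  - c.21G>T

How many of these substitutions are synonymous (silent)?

Codon 1: ATG (Met) → AAG (Lys) — missense.
Codon 2: TTG (Leu) → CTG (Leu) — synonymous.
Codon 3: TAT (Tyr) → GAT (Asp) — missense.
Codon 4: ACA (Thr) → AAA (Lys) — missense.
Codon 5: CAA (Gln) → TAA (Stop) — nonsense.
Codon 6: GTG (Val) → GAG (Glu) — missense.
Codon 7: TCG (Ser) → TCT (Ser) — synonymous.
Synonymous: 2 of 7.

2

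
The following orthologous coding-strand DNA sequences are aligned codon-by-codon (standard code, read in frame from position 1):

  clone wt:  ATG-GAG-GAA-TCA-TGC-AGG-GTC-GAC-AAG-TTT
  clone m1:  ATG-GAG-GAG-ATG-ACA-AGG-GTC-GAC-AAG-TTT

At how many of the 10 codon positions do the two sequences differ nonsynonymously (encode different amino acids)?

2

Codon 1: ATG Met / ATG Met — identical.
Codon 2: GAG Glu / GAG Glu — identical.
Codon 3: GAA Glu / GAG Glu — synonymous.
Codon 4: TCA Ser / ATG Met — nonsynonymous.
Codon 5: TGC Cys / ACA Thr — nonsynonymous.
Codon 6: AGG Arg / AGG Arg — identical.
Codon 7: GTC Val / GTC Val — identical.
Codon 8: GAC Asp / GAC Asp — identical.
Codon 9: AAG Lys / AAG Lys — identical.
Codon 10: TTT Phe / TTT Phe — identical.
Nonsynonymous differences: 2.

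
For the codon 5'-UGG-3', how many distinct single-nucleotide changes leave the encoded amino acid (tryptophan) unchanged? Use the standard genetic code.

0

Position 1: none → 0 synonymous.
Position 2: none → 0 synonymous.
Position 3: none → 0 synonymous.
Total: 0 + 0 + 0 = 0.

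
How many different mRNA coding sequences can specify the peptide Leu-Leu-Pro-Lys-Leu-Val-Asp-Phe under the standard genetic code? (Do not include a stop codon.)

Leu: 6 codons.
Leu: 6 codons.
Pro: 4 codons.
Lys: 2 codons.
Leu: 6 codons.
Val: 4 codons.
Asp: 2 codons.
Phe: 2 codons.
6 × 6 × 4 × 2 × 6 × 4 × 2 × 2 = 27648.

27648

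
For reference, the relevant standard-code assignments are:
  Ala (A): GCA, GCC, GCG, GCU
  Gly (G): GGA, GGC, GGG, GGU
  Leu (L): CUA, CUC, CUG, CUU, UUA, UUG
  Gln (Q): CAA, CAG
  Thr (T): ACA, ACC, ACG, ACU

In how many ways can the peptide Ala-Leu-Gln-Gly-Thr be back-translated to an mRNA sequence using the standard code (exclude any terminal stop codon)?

Ala: 4 codons.
Leu: 6 codons.
Gln: 2 codons.
Gly: 4 codons.
Thr: 4 codons.
4 × 6 × 2 × 4 × 4 = 768.

768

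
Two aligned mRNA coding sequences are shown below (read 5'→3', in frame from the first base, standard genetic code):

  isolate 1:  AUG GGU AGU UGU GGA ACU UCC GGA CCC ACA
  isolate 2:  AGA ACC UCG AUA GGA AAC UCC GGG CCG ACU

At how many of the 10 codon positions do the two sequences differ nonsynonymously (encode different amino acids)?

Codon 1: AUG Met / AGA Arg — nonsynonymous.
Codon 2: GGU Gly / ACC Thr — nonsynonymous.
Codon 3: AGU Ser / UCG Ser — synonymous.
Codon 4: UGU Cys / AUA Ile — nonsynonymous.
Codon 5: GGA Gly / GGA Gly — identical.
Codon 6: ACU Thr / AAC Asn — nonsynonymous.
Codon 7: UCC Ser / UCC Ser — identical.
Codon 8: GGA Gly / GGG Gly — synonymous.
Codon 9: CCC Pro / CCG Pro — synonymous.
Codon 10: ACA Thr / ACU Thr — synonymous.
Nonsynonymous differences: 4.

4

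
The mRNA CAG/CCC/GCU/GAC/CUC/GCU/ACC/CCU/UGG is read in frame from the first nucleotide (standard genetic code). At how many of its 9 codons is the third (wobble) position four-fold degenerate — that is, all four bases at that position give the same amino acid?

Codon 1 CAG (Gln): third position 2-fold.
Codon 2 CCC (Pro): third position 4-fold.
Codon 3 GCU (Ala): third position 4-fold.
Codon 4 GAC (Asp): third position 2-fold.
Codon 5 CUC (Leu): third position 4-fold.
Codon 6 GCU (Ala): third position 4-fold.
Codon 7 ACC (Thr): third position 4-fold.
Codon 8 CCU (Pro): third position 4-fold.
Codon 9 UGG (Trp): third position 1-fold.
Four-fold degenerate third positions: 6.

6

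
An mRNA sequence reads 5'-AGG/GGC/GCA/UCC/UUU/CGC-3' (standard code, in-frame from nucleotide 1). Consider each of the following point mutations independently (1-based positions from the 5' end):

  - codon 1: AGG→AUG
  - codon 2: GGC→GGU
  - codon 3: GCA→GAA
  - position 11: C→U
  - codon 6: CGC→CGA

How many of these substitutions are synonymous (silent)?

Codon 1: AGG (Arg) → AUG (Met) — missense.
Codon 2: GGC (Gly) → GGU (Gly) — synonymous.
Codon 3: GCA (Ala) → GAA (Glu) — missense.
Codon 4: UCC (Ser) → UUC (Phe) — missense.
Codon 6: CGC (Arg) → CGA (Arg) — synonymous.
Synonymous: 2 of 5.

2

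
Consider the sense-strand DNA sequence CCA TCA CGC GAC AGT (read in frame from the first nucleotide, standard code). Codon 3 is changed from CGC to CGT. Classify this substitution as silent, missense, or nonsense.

Position 9 falls in codon 3: CGC → Arg.
After the substitution the codon is CGT → Arg.
Both encode Arg, so the change is synonymous.

silent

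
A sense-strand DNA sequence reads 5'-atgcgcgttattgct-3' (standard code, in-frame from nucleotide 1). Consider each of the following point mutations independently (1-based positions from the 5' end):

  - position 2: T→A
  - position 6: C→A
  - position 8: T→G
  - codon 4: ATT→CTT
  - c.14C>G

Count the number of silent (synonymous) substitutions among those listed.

Codon 1: ATG (Met) → AAG (Lys) — missense.
Codon 2: CGC (Arg) → CGA (Arg) — synonymous.
Codon 3: GTT (Val) → GGT (Gly) — missense.
Codon 4: ATT (Ile) → CTT (Leu) — missense.
Codon 5: GCT (Ala) → GGT (Gly) — missense.
Synonymous: 1 of 5.

1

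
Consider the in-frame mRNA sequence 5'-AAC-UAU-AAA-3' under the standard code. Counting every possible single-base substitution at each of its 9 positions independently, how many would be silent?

3

Codon 1 (AAC, Asn): 1 synonymous substitution.
Codon 2 (UAU, Tyr): 1 synonymous substitution.
Codon 3 (AAA, Lys): 1 synonymous substitution.
Total: 1 + 1 + 1 = 3.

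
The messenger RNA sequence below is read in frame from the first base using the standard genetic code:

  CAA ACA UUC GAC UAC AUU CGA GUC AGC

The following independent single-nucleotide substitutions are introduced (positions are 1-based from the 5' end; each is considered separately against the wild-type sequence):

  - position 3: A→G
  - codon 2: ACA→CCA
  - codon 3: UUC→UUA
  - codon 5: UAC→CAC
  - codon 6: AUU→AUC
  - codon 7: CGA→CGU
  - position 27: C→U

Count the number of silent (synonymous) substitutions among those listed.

4

Codon 1: CAA (Gln) → CAG (Gln) — synonymous.
Codon 2: ACA (Thr) → CCA (Pro) — missense.
Codon 3: UUC (Phe) → UUA (Leu) — missense.
Codon 5: UAC (Tyr) → CAC (His) — missense.
Codon 6: AUU (Ile) → AUC (Ile) — synonymous.
Codon 7: CGA (Arg) → CGU (Arg) — synonymous.
Codon 9: AGC (Ser) → AGU (Ser) — synonymous.
Synonymous: 4 of 7.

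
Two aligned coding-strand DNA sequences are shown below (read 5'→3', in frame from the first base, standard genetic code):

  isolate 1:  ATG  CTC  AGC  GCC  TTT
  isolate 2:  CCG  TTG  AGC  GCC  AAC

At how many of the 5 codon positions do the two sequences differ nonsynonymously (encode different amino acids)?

Codon 1: ATG Met / CCG Pro — nonsynonymous.
Codon 2: CTC Leu / TTG Leu — synonymous.
Codon 3: AGC Ser / AGC Ser — identical.
Codon 4: GCC Ala / GCC Ala — identical.
Codon 5: TTT Phe / AAC Asn — nonsynonymous.
Nonsynonymous differences: 2.

2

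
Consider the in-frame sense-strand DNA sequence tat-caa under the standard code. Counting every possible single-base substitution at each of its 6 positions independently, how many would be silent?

2

Codon 1 (TAT, Tyr): 1 synonymous substitution.
Codon 2 (CAA, Gln): 1 synonymous substitution.
Total: 1 + 1 = 2.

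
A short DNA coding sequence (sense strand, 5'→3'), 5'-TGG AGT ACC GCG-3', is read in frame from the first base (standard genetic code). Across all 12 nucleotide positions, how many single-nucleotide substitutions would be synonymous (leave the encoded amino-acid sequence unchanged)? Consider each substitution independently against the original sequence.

Codon 1 (TGG, Trp): 0 synonymous substitutions.
Codon 2 (AGT, Ser): 1 synonymous substitution.
Codon 3 (ACC, Thr): 3 synonymous substitutions.
Codon 4 (GCG, Ala): 3 synonymous substitutions.
Total: 0 + 1 + 3 + 3 = 7.

7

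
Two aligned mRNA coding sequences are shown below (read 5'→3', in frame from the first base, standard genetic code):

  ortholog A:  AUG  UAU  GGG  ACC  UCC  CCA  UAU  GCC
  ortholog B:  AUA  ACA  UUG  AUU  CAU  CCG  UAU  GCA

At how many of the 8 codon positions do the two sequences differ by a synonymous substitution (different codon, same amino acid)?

Codon 1: AUG Met / AUA Ile — nonsynonymous.
Codon 2: UAU Tyr / ACA Thr — nonsynonymous.
Codon 3: GGG Gly / UUG Leu — nonsynonymous.
Codon 4: ACC Thr / AUU Ile — nonsynonymous.
Codon 5: UCC Ser / CAU His — nonsynonymous.
Codon 6: CCA Pro / CCG Pro — synonymous.
Codon 7: UAU Tyr / UAU Tyr — identical.
Codon 8: GCC Ala / GCA Ala — synonymous.
Synonymous differences: 2.

2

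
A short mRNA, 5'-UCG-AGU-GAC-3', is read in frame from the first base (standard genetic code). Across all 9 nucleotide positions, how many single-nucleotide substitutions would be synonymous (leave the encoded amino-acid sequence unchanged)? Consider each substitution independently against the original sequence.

5

Codon 1 (UCG, Ser): 3 synonymous substitutions.
Codon 2 (AGU, Ser): 1 synonymous substitution.
Codon 3 (GAC, Asp): 1 synonymous substitution.
Total: 3 + 1 + 1 = 5.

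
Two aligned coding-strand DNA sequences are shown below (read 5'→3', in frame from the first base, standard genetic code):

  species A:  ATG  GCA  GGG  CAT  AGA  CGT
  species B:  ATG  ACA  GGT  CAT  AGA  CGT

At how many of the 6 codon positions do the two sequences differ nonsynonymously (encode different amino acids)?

1

Codon 1: ATG Met / ATG Met — identical.
Codon 2: GCA Ala / ACA Thr — nonsynonymous.
Codon 3: GGG Gly / GGT Gly — synonymous.
Codon 4: CAT His / CAT His — identical.
Codon 5: AGA Arg / AGA Arg — identical.
Codon 6: CGT Arg / CGT Arg — identical.
Nonsynonymous differences: 1.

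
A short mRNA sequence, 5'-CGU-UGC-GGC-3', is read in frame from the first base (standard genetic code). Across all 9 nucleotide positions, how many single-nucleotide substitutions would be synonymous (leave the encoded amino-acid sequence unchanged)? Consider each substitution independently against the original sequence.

7

Codon 1 (CGU, Arg): 3 synonymous substitutions.
Codon 2 (UGC, Cys): 1 synonymous substitution.
Codon 3 (GGC, Gly): 3 synonymous substitutions.
Total: 3 + 1 + 3 = 7.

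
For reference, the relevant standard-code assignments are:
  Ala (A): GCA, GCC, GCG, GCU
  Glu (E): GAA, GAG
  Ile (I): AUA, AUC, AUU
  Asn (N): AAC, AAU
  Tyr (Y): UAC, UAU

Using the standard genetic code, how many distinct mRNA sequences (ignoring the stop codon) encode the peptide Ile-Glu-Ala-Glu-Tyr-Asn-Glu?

384

Ile: 3 codons.
Glu: 2 codons.
Ala: 4 codons.
Glu: 2 codons.
Tyr: 2 codons.
Asn: 2 codons.
Glu: 2 codons.
3 × 2 × 4 × 2 × 2 × 2 × 2 = 384.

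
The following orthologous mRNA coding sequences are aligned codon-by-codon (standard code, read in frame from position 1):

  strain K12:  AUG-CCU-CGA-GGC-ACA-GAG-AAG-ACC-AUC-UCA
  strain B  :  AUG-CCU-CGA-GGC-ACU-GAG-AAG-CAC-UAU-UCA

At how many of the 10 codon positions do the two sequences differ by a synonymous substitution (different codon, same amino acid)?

Codon 1: AUG Met / AUG Met — identical.
Codon 2: CCU Pro / CCU Pro — identical.
Codon 3: CGA Arg / CGA Arg — identical.
Codon 4: GGC Gly / GGC Gly — identical.
Codon 5: ACA Thr / ACU Thr — synonymous.
Codon 6: GAG Glu / GAG Glu — identical.
Codon 7: AAG Lys / AAG Lys — identical.
Codon 8: ACC Thr / CAC His — nonsynonymous.
Codon 9: AUC Ile / UAU Tyr — nonsynonymous.
Codon 10: UCA Ser / UCA Ser — identical.
Synonymous differences: 1.

1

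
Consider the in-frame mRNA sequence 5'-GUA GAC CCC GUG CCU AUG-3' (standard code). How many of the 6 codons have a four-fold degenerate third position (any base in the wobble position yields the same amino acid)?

Codon 1 GUA (Val): third position 4-fold.
Codon 2 GAC (Asp): third position 2-fold.
Codon 3 CCC (Pro): third position 4-fold.
Codon 4 GUG (Val): third position 4-fold.
Codon 5 CCU (Pro): third position 4-fold.
Codon 6 AUG (Met): third position 1-fold.
Four-fold degenerate third positions: 4.

4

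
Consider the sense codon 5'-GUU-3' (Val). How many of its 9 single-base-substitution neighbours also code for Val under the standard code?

3

Position 1: none → 0 synonymous.
Position 2: none → 0 synonymous.
Position 3: GUC, GUA, GUG → 3 synonymous.
Total: 0 + 0 + 3 = 3.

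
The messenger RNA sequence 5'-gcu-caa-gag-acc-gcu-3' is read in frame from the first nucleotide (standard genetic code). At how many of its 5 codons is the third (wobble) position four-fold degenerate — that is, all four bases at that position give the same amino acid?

Codon 1 GCU (Ala): third position 4-fold.
Codon 2 CAA (Gln): third position 2-fold.
Codon 3 GAG (Glu): third position 2-fold.
Codon 4 ACC (Thr): third position 4-fold.
Codon 5 GCU (Ala): third position 4-fold.
Four-fold degenerate third positions: 3.

3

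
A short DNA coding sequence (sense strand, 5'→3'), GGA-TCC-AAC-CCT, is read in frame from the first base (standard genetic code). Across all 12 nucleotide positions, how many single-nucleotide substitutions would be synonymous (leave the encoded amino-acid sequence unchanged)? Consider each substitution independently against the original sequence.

Codon 1 (GGA, Gly): 3 synonymous substitutions.
Codon 2 (TCC, Ser): 3 synonymous substitutions.
Codon 3 (AAC, Asn): 1 synonymous substitution.
Codon 4 (CCT, Pro): 3 synonymous substitutions.
Total: 3 + 3 + 1 + 3 = 10.

10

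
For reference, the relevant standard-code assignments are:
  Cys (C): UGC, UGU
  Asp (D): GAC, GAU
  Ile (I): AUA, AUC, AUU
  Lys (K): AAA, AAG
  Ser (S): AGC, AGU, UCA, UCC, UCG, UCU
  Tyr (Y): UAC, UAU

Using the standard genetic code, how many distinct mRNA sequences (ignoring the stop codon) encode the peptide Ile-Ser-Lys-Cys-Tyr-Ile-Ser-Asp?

Ile: 3 codons.
Ser: 6 codons.
Lys: 2 codons.
Cys: 2 codons.
Tyr: 2 codons.
Ile: 3 codons.
Ser: 6 codons.
Asp: 2 codons.
3 × 6 × 2 × 2 × 2 × 3 × 6 × 2 = 5184.

5184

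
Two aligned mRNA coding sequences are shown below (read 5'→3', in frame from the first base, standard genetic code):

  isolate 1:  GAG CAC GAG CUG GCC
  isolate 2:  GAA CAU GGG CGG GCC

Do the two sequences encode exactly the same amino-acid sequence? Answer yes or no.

Codon 1: GAG Glu / GAA Glu — synonymous.
Codon 2: CAC His / CAU His — synonymous.
Codon 3: GAG Glu / GGG Gly — nonsynonymous.
Codon 4: CUG Leu / CGG Arg — nonsynonymous.
Codon 5: GCC Ala / GCC Ala — identical.
Nonsynonymous differences: 2 → different protein.

no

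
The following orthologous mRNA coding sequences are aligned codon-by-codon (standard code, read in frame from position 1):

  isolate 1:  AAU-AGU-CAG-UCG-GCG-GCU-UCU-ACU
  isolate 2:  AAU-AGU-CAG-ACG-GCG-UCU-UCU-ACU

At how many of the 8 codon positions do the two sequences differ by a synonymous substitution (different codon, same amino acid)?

0

Codon 1: AAU Asn / AAU Asn — identical.
Codon 2: AGU Ser / AGU Ser — identical.
Codon 3: CAG Gln / CAG Gln — identical.
Codon 4: UCG Ser / ACG Thr — nonsynonymous.
Codon 5: GCG Ala / GCG Ala — identical.
Codon 6: GCU Ala / UCU Ser — nonsynonymous.
Codon 7: UCU Ser / UCU Ser — identical.
Codon 8: ACU Thr / ACU Thr — identical.
Synonymous differences: 0.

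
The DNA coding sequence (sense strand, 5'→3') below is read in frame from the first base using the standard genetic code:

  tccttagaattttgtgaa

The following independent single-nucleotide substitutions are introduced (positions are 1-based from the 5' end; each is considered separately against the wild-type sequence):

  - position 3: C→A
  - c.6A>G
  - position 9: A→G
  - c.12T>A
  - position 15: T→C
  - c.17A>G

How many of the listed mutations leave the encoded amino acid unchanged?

4

Codon 1: TCC (Ser) → TCA (Ser) — synonymous.
Codon 2: TTA (Leu) → TTG (Leu) — synonymous.
Codon 3: GAA (Glu) → GAG (Glu) — synonymous.
Codon 4: TTT (Phe) → TTA (Leu) — missense.
Codon 5: TGT (Cys) → TGC (Cys) — synonymous.
Codon 6: GAA (Glu) → GGA (Gly) — missense.
Synonymous: 4 of 6.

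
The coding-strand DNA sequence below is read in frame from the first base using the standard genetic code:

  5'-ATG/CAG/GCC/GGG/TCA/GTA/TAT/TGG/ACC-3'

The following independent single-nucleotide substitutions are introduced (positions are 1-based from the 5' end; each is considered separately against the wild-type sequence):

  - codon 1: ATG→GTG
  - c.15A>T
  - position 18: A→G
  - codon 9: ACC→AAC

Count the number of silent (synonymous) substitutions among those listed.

2

Codon 1: ATG (Met) → GTG (Val) — missense.
Codon 5: TCA (Ser) → TCT (Ser) — synonymous.
Codon 6: GTA (Val) → GTG (Val) — synonymous.
Codon 9: ACC (Thr) → AAC (Asn) — missense.
Synonymous: 2 of 4.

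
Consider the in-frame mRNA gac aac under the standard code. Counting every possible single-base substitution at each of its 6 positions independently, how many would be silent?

2

Codon 1 (GAC, Asp): 1 synonymous substitution.
Codon 2 (AAC, Asn): 1 synonymous substitution.
Total: 1 + 1 = 2.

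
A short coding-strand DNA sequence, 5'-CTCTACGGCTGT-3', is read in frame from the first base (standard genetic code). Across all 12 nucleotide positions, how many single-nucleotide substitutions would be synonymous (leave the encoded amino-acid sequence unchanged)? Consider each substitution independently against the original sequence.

8

Codon 1 (CTC, Leu): 3 synonymous substitutions.
Codon 2 (TAC, Tyr): 1 synonymous substitution.
Codon 3 (GGC, Gly): 3 synonymous substitutions.
Codon 4 (TGT, Cys): 1 synonymous substitution.
Total: 3 + 1 + 3 + 1 = 8.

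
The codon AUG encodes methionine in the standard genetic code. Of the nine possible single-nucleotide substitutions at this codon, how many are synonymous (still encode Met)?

Position 1: none → 0 synonymous.
Position 2: none → 0 synonymous.
Position 3: none → 0 synonymous.
Total: 0 + 0 + 0 = 0.

0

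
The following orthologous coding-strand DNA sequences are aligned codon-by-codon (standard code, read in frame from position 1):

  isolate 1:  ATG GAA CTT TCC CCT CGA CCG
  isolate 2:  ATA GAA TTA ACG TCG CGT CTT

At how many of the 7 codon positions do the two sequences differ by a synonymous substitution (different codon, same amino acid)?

2

Codon 1: ATG Met / ATA Ile — nonsynonymous.
Codon 2: GAA Glu / GAA Glu — identical.
Codon 3: CTT Leu / TTA Leu — synonymous.
Codon 4: TCC Ser / ACG Thr — nonsynonymous.
Codon 5: CCT Pro / TCG Ser — nonsynonymous.
Codon 6: CGA Arg / CGT Arg — synonymous.
Codon 7: CCG Pro / CTT Leu — nonsynonymous.
Synonymous differences: 2.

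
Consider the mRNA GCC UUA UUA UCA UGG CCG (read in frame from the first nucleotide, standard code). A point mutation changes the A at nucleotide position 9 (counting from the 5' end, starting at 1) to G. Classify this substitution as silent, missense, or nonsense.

silent

Position 9 falls in codon 3: UUA → Leu.
After the substitution the codon is UUG → Leu.
Both encode Leu, so the change is synonymous.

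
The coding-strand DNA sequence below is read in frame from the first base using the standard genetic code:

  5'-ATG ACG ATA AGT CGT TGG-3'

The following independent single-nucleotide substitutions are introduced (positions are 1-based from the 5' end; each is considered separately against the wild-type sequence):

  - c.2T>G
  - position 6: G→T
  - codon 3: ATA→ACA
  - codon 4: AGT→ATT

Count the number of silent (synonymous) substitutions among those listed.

Codon 1: ATG (Met) → AGG (Arg) — missense.
Codon 2: ACG (Thr) → ACT (Thr) — synonymous.
Codon 3: ATA (Ile) → ACA (Thr) — missense.
Codon 4: AGT (Ser) → ATT (Ile) — missense.
Synonymous: 1 of 4.

1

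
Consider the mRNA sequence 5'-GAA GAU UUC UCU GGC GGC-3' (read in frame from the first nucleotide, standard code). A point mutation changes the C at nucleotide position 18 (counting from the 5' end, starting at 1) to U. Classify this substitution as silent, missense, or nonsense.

Position 18 falls in codon 6: GGC → Gly.
After the substitution the codon is GGU → Gly.
Both encode Gly, so the change is synonymous.

silent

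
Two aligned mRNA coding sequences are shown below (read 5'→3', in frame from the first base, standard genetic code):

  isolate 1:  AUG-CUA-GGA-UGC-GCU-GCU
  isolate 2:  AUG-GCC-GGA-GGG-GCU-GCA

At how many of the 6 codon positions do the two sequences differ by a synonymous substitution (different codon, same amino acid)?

1

Codon 1: AUG Met / AUG Met — identical.
Codon 2: CUA Leu / GCC Ala — nonsynonymous.
Codon 3: GGA Gly / GGA Gly — identical.
Codon 4: UGC Cys / GGG Gly — nonsynonymous.
Codon 5: GCU Ala / GCU Ala — identical.
Codon 6: GCU Ala / GCA Ala — synonymous.
Synonymous differences: 1.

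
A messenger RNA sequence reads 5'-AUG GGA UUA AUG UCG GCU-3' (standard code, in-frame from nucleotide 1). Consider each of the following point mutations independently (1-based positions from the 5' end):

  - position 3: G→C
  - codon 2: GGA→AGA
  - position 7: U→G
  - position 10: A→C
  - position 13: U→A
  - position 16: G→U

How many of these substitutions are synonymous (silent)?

Codon 1: AUG (Met) → AUC (Ile) — missense.
Codon 2: GGA (Gly) → AGA (Arg) — missense.
Codon 3: UUA (Leu) → GUA (Val) — missense.
Codon 4: AUG (Met) → CUG (Leu) — missense.
Codon 5: UCG (Ser) → ACG (Thr) — missense.
Codon 6: GCU (Ala) → UCU (Ser) — missense.
Synonymous: 0 of 6.

0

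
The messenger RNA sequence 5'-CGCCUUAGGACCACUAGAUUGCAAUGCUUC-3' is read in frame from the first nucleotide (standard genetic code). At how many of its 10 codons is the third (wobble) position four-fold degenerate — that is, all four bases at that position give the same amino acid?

Codon 1 CGC (Arg): third position 4-fold.
Codon 2 CUU (Leu): third position 4-fold.
Codon 3 AGG (Arg): third position 2-fold.
Codon 4 ACC (Thr): third position 4-fold.
Codon 5 ACU (Thr): third position 4-fold.
Codon 6 AGA (Arg): third position 2-fold.
Codon 7 UUG (Leu): third position 2-fold.
Codon 8 CAA (Gln): third position 2-fold.
Codon 9 UGC (Cys): third position 2-fold.
Codon 10 UUC (Phe): third position 2-fold.
Four-fold degenerate third positions: 4.

4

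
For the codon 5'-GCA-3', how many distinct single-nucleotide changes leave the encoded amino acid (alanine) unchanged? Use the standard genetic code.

Position 1: none → 0 synonymous.
Position 2: none → 0 synonymous.
Position 3: GCU, GCC, GCG → 3 synonymous.
Total: 0 + 0 + 3 = 3.

3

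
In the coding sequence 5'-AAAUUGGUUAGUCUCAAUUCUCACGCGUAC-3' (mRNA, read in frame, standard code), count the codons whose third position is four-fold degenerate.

4

Codon 1 AAA (Lys): third position 2-fold.
Codon 2 UUG (Leu): third position 2-fold.
Codon 3 GUU (Val): third position 4-fold.
Codon 4 AGU (Ser): third position 2-fold.
Codon 5 CUC (Leu): third position 4-fold.
Codon 6 AAU (Asn): third position 2-fold.
Codon 7 UCU (Ser): third position 4-fold.
Codon 8 CAC (His): third position 2-fold.
Codon 9 GCG (Ala): third position 4-fold.
Codon 10 UAC (Tyr): third position 2-fold.
Four-fold degenerate third positions: 4.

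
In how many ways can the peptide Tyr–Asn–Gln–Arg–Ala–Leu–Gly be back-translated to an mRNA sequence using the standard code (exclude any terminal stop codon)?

Tyr: 2 codons.
Asn: 2 codons.
Gln: 2 codons.
Arg: 6 codons.
Ala: 4 codons.
Leu: 6 codons.
Gly: 4 codons.
2 × 2 × 2 × 6 × 4 × 6 × 4 = 4608.

4608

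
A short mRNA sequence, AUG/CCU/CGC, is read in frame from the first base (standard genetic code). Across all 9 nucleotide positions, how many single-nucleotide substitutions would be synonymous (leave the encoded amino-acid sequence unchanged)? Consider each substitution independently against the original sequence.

6

Codon 1 (AUG, Met): 0 synonymous substitutions.
Codon 2 (CCU, Pro): 3 synonymous substitutions.
Codon 3 (CGC, Arg): 3 synonymous substitutions.
Total: 0 + 3 + 3 = 6.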